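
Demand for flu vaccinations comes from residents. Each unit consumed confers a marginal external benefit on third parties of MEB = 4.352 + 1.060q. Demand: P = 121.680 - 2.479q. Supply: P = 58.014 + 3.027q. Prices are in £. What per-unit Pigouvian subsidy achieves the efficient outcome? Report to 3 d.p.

subsidy = £20.569 per unit

Social marginal benefit = demand + MEB = 126.032 - 1.419q.
Set SMB = MC: 126.032 - 1.419q = 58.014 + 3.027q → q* = 15.2987.
The Pigouvian subsidy equals MEB at q*: 4.352 + 1.060×15.2987 = 20.5686.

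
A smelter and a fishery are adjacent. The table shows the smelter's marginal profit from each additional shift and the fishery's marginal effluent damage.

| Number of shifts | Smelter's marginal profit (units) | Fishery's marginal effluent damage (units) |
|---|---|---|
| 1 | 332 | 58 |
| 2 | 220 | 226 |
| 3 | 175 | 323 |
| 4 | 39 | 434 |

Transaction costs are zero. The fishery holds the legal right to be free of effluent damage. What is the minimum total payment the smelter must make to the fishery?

58

Efficient level: marginal profit ≥ marginal effluent damage through level 1, so k* = 1.
With the fishery holding the right, the smelter must at least compensate total damage at k*: 58 = 58.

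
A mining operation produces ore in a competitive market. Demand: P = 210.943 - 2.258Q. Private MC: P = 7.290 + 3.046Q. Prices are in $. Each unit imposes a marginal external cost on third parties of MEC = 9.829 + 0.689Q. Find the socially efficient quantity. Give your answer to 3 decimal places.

Q* = 32.342

Social marginal cost = private MC + MEC = 17.119 + 3.735Q.
Set SMC = demand: 17.119 + 3.735Q = 210.943 - 2.258Q → Q* = 32.3417.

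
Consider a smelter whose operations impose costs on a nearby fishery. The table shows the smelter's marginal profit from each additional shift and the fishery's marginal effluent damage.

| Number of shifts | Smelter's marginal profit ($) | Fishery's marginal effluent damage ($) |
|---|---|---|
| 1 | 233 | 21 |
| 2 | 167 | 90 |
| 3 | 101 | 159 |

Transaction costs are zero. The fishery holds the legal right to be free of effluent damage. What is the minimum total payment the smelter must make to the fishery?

Efficient level: marginal profit ≥ marginal effluent damage through level 2, so k* = 2.
With the fishery holding the right, the smelter must at least compensate total damage at k*: 21 + 90 = 111.

$111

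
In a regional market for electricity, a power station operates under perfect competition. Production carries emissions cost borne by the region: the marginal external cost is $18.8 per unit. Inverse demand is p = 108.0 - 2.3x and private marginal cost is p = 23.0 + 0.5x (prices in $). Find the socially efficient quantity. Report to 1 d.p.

x* = 23.6

Social marginal cost = private MC + MEC = 41.8 + 0.5x.
Set SMC = demand: 41.8 + 0.5x = 108.0 - 2.3x → x* = 23.6429.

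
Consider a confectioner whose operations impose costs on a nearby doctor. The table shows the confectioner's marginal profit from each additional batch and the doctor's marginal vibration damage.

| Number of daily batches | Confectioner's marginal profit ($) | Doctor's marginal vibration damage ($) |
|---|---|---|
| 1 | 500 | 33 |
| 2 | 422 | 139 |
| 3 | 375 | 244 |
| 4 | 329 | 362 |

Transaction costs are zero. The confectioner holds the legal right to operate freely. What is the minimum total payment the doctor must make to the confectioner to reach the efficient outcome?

Left alone the confectioner would choose level 4 (marginal profit stays positive).
Efficient level: k* = 3 (marginal profit ≥ marginal vibration damage through 3).
The doctor must at least cover the confectioner's forgone profit from cutting 4→3: 329 = 329.

$329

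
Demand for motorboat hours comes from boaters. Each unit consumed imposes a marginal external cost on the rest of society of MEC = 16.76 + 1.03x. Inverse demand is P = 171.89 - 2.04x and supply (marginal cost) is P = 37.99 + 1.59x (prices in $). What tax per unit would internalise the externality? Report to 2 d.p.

Social marginal benefit = demand − MEC = 155.13 - 3.07x.
Set SMB = MC: 155.13 - 3.07x = 37.99 + 1.59x → x* = 25.1373.
The Pigouvian tax equals MEC at x*: 16.76 + 1.03×25.1373 = 42.6514.

tax = $42.65 per unit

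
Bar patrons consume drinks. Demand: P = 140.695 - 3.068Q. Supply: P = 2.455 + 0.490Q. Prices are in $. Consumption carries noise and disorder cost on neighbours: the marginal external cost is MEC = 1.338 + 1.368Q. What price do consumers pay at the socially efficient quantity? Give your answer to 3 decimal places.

P = $55.430

Social marginal benefit = demand − MEC = 139.357 - 4.436Q.
Set SMB = MC: 139.357 - 4.436Q = 2.455 + 0.490Q → Q* = 27.7917.
Consumer price on the demand curve at Q*: 140.695 − 3.068×27.7917 = 55.4301.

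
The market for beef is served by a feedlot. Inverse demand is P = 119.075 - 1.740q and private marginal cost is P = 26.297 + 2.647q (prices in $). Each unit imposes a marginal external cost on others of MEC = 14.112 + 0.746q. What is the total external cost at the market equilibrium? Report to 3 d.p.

$465.272

Market equilibrium (private): 26.297 + 2.647q = 119.075 - 1.740q → q_m = 21.1484.
Total external cost = ∫₀^{q_m} (14.112 + 0.746q) dq = 14.112×21.1484 + ½×0.746×21.1484² = 465.2723.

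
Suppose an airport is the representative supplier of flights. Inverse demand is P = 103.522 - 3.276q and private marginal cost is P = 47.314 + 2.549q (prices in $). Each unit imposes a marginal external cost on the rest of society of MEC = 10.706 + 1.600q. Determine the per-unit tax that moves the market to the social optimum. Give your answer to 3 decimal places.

tax = $20.511 per unit

Social marginal cost = private MC + MEC = 58.020 + 4.149q.
Set SMC = demand: 58.020 + 4.149q = 103.522 - 3.276q → q* = 6.1282.
The Pigouvian tax equals MEC at q*: 10.706 + 1.600×6.1282 = 20.5111.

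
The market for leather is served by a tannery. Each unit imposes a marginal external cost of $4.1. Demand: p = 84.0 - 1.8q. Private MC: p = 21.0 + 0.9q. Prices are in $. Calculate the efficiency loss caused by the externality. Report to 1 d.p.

DWL = $3.1

Market equilibrium (private): 21.0 + 0.9q = 84.0 - 1.8q → q_m = 23.3333.
Social marginal cost = private MC + MEC = 25.1 + 0.9q.
Set SMC = demand: 25.1 + 0.9q = 84.0 - 1.8q → q* = 21.8148.
The welfare-loss triangle has base |q_m − q*| and height MEC(q_m) (the vertical gap between SMC and demand is zero at q* and MEC at q_m).
DWL = ½ × 1.5185 × 4.1000 = 3.1129.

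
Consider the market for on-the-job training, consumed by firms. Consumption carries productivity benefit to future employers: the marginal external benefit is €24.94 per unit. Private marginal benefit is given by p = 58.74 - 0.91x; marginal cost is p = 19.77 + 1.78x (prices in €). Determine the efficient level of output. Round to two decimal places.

x* = 23.76

Social marginal benefit = demand + MEB = 83.68 - 0.91x.
Set SMB = MC: 83.68 - 0.91x = 19.77 + 1.78x → x* = 23.7584.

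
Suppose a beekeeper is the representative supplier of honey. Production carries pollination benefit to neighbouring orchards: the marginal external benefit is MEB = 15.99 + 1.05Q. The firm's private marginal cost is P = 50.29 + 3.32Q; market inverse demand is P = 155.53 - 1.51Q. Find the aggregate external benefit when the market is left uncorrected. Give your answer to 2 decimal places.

597.65

Market equilibrium (private): 50.29 + 3.32Q = 155.53 - 1.51Q → Q_m = 21.7888.
Total external benefit = ∫₀^{Q_m} (15.99 + 1.05Q) dQ = 15.99×21.7888 + ½×1.05×21.7888² = 597.6476.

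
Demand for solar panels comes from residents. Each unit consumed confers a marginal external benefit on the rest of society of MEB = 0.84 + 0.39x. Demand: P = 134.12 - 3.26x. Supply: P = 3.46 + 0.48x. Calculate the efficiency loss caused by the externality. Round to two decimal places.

DWL = 31.23

Market equilibrium (private): 3.46 + 0.48x = 134.12 - 3.26x → x_m = 34.9358.
Social marginal benefit = demand + MEB = 134.96 - 2.87x.
Set SMB = MC: 134.96 - 2.87x = 3.46 + 0.48x → x* = 39.2537.
Between x* and x_m the wedge SMB − MC runs linearly from 0 to MEB(x_m), so the loss is a triangle.
DWL = ½ × 4.3179 × 14.4650 = 31.2292.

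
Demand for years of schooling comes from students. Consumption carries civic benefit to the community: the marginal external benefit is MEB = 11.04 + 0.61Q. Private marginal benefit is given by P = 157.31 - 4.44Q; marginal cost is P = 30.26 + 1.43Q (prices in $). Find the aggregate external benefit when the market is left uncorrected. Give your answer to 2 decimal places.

$381.83

Market equilibrium (private): 30.26 + 1.43Q = 157.31 - 4.44Q → Q_m = 21.6440.
Total external benefit = ∫₀^{Q_m} (11.04 + 0.61Q) dQ = 11.04×21.6440 + ½×0.61×21.6440² = 381.8309.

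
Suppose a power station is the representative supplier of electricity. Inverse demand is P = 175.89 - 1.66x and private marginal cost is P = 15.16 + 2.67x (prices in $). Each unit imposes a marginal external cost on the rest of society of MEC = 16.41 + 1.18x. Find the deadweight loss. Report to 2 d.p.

DWL = $328.99

Market equilibrium (private): 15.16 + 2.67x = 175.89 - 1.66x → x_m = 37.1201.
Social marginal cost = private MC + MEC = 31.57 + 3.85x.
Set SMC = demand: 31.57 + 3.85x = 175.89 - 1.66x → x* = 26.1924.
Between x* and x_m the wedge SMC − demand runs linearly from 0 to MEC(x_m), so the loss is a triangle.
DWL = ½ × 10.9277 × 60.2117 = 328.9877.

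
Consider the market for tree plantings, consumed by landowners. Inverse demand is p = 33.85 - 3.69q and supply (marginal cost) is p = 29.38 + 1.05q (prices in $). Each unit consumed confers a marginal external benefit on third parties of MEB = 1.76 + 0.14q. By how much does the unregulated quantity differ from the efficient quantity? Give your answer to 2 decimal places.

0.41 units

Market equilibrium (private): 29.38 + 1.05q = 33.85 - 3.69q → q_m = 0.9430.
Social marginal benefit = demand + MEB = 35.61 - 3.55q.
Set SMB = MC: 35.61 - 3.55q = 29.38 + 1.05q → q* = 1.3543.
Gap = |0.9430 − 1.3543| = 0.4113.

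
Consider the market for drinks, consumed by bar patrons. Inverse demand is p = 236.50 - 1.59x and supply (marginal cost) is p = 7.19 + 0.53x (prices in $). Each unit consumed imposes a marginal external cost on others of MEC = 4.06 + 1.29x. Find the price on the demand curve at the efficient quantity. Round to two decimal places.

Social marginal benefit = demand − MEC = 232.44 - 2.88x.
Set SMB = MC: 232.44 - 2.88x = 7.19 + 0.53x → x* = 66.0557.
Consumer price on the demand curve at x*: 236.50 − 1.59×66.0557 = 131.4714.

P = $131.47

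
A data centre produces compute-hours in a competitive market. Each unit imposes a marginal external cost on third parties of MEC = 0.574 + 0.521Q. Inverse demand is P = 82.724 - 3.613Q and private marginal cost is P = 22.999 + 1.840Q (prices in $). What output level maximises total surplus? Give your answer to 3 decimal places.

Q* = 9.901

Social marginal cost = private MC + MEC = 23.573 + 2.361Q.
Set SMC = demand: 23.573 + 2.361Q = 82.724 - 3.613Q → Q* = 9.9014.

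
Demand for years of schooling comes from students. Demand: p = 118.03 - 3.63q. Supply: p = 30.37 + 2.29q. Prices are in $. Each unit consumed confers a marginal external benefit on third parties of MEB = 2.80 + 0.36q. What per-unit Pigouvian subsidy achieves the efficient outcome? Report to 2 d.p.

subsidy = $8.66 per unit

Social marginal benefit = demand + MEB = 120.83 - 3.27q.
Set SMB = MC: 120.83 - 3.27q = 30.37 + 2.29q → q* = 16.2698.
The Pigouvian subsidy equals MEB at q*: 2.80 + 0.36×16.2698 = 8.6571.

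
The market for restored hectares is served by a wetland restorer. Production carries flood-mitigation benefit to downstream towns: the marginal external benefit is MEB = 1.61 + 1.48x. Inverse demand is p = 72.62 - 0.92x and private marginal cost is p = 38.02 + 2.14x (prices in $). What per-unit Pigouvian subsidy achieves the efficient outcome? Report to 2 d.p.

subsidy = $35.53 per unit

Social marginal cost = private MC − MEB = 36.41 + 0.66x.
Set SMC = demand: 36.41 + 0.66x = 72.62 - 0.92x → x* = 22.9177.
The Pigouvian subsidy equals MEB at x*: 1.61 + 1.48×22.9177 = 35.5282.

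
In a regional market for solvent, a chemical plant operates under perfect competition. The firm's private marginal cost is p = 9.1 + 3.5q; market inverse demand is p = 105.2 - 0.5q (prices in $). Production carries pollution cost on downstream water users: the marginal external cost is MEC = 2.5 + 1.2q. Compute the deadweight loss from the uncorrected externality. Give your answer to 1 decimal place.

Market equilibrium (private): 9.1 + 3.5q = 105.2 - 0.5q → q_m = 24.0250.
Social marginal cost = private MC + MEC = 11.6 + 4.7q.
Set SMC = demand: 11.6 + 4.7q = 105.2 - 0.5q → q* = 18.0000.
The welfare-loss triangle has base |q_m − q*| and height MEC(q_m) (the vertical gap between SMC and demand is zero at q* and MEC at q_m).
DWL = ½ × 6.0250 × 31.3300 = 94.3816.

DWL = $94.4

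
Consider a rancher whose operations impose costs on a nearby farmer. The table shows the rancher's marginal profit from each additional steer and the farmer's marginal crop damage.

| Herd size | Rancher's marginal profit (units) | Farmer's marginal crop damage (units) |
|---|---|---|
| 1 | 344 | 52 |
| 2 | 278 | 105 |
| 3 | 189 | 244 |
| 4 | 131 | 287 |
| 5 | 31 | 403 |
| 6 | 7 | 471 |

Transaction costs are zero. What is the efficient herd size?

2

Bargaining reaches the level where marginal profit last exceeds marginal crop damage.
That holds through level 2 (278 ≥ 105) but not at 3 (189 < 244).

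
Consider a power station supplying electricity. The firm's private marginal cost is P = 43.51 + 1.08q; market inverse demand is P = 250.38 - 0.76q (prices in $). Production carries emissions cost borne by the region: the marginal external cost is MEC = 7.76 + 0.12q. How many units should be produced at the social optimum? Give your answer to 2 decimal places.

Social marginal cost = private MC + MEC = 51.27 + 1.20q.
Set SMC = demand: 51.27 + 1.20q = 250.38 - 0.76q → q* = 101.5867.

q* = 101.59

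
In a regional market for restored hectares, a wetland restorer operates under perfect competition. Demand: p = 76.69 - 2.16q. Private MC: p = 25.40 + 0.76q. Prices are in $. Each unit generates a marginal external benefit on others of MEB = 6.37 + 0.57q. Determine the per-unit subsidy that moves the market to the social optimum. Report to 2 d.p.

Social marginal cost = private MC − MEB = 19.03 + 0.19q.
Set SMC = demand: 19.03 + 0.19q = 76.69 - 2.16q → q* = 24.5362.
The Pigouvian subsidy equals MEB at q*: 6.37 + 0.57×24.5362 = 20.3556.

subsidy = $20.36 per unit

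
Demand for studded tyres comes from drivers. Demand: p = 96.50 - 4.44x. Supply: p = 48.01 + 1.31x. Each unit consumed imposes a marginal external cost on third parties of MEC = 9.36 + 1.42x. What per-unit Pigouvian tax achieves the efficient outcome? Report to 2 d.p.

tax = 17.11 per unit

Social marginal benefit = demand − MEC = 87.14 - 5.86x.
Set SMB = MC: 87.14 - 5.86x = 48.01 + 1.31x → x* = 5.4575.
The Pigouvian tax equals MEC at x*: 9.36 + 1.42×5.4575 = 17.1097.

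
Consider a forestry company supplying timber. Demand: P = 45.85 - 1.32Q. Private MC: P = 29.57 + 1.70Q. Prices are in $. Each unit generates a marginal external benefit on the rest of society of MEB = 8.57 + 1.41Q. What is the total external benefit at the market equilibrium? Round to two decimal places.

$66.69

Market equilibrium (private): 29.57 + 1.70Q = 45.85 - 1.32Q → Q_m = 5.3907.
Total external benefit = ∫₀^{Q_m} (8.57 + 1.41Q) dQ = 8.57×5.3907 + ½×1.41×5.3907² = 66.6853.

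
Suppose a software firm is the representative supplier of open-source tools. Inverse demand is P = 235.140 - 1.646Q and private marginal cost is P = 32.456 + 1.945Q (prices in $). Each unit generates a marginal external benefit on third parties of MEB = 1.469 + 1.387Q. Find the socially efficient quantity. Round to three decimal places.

Q* = 92.628

Social marginal cost = private MC − MEB = 30.987 + 0.558Q.
Set SMC = demand: 30.987 + 0.558Q = 235.140 - 1.646Q → Q* = 92.6284.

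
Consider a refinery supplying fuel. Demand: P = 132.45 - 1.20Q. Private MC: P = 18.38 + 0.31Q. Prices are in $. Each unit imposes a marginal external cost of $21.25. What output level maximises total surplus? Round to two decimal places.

Social marginal cost = private MC + MEC = 39.63 + 0.31Q.
Set SMC = demand: 39.63 + 0.31Q = 132.45 - 1.20Q → Q* = 61.4702.

Q* = 61.47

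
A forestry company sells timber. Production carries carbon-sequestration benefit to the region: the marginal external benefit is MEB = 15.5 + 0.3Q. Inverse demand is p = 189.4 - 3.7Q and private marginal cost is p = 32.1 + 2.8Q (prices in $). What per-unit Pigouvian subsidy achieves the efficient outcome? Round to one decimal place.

subsidy = $23.9 per unit

Social marginal cost = private MC − MEB = 16.6 + 2.5Q.
Set SMC = demand: 16.6 + 2.5Q = 189.4 - 3.7Q → Q* = 27.8710.
The Pigouvian subsidy equals MEB at Q*: 15.5 + 0.3×27.8710 = 23.8613.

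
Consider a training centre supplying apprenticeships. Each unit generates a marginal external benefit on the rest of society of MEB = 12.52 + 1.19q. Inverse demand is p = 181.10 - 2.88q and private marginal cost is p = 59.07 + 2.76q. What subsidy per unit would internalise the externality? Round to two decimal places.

Social marginal cost = private MC − MEB = 46.55 + 1.57q.
Set SMC = demand: 46.55 + 1.57q = 181.10 - 2.88q → q* = 30.2360.
The Pigouvian subsidy equals MEB at q*: 12.52 + 1.19×30.2360 = 48.5008.

subsidy = 48.50 per unit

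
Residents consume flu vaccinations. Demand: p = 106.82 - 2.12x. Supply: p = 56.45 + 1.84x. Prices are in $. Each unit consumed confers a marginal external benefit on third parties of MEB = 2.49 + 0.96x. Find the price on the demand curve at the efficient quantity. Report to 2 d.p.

P = $69.47

Social marginal benefit = demand + MEB = 109.31 - 1.16x.
Set SMB = MC: 109.31 - 1.16x = 56.45 + 1.84x → x* = 17.6200.
Consumer price on the demand curve at x*: 106.82 − 2.12×17.6200 = 69.4656.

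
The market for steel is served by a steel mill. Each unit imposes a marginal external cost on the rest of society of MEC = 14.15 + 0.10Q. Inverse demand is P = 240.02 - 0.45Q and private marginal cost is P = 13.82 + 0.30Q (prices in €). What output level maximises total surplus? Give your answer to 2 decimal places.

Social marginal cost = private MC + MEC = 27.97 + 0.40Q.
Set SMC = demand: 27.97 + 0.40Q = 240.02 - 0.45Q → Q* = 249.4706.

Q* = 249.47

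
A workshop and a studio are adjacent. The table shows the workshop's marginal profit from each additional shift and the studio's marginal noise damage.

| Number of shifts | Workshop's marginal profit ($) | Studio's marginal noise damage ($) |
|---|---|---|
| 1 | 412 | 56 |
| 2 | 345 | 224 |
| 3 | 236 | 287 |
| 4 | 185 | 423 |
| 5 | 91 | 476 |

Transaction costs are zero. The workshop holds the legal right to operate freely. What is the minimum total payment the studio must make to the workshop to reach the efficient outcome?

Left alone the workshop would choose level 5 (marginal profit stays positive).
Efficient level: k* = 2 (marginal profit ≥ marginal noise damage through 2).
The studio must at least cover the workshop's forgone profit from cutting 5→2: 236 + 185 + 91 = 512.

$512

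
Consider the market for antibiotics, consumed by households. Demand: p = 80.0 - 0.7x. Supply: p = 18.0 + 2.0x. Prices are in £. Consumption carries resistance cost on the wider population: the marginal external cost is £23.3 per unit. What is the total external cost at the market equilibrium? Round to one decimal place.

£535.0

Market equilibrium (private): 18.0 + 2.0x = 80.0 - 0.7x → x_m = 22.9630.
Total external cost = MEC × x_m = 23.3 × 22.9630 = 535.0379.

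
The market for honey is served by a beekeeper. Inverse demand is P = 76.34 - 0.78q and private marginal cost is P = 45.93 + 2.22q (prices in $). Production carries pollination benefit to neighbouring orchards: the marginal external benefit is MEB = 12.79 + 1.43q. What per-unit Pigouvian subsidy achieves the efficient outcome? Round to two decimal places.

subsidy = $52.14 per unit

Social marginal cost = private MC − MEB = 33.14 + 0.79q.
Set SMC = demand: 33.14 + 0.79q = 76.34 - 0.78q → q* = 27.5159.
The Pigouvian subsidy equals MEB at q*: 12.79 + 1.43×27.5159 = 52.1377.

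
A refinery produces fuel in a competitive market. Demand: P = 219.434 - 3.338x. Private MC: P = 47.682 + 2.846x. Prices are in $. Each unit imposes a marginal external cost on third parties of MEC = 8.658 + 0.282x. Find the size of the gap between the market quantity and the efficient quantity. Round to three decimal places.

Market equilibrium (private): 47.682 + 2.846x = 219.434 - 3.338x → x_m = 27.7736.
Social marginal cost = private MC + MEC = 56.340 + 3.128x.
Set SMC = demand: 56.340 + 3.128x = 219.434 - 3.338x → x* = 25.2233.
Gap = |27.7736 − 25.2233| = 2.5503.

2.550 units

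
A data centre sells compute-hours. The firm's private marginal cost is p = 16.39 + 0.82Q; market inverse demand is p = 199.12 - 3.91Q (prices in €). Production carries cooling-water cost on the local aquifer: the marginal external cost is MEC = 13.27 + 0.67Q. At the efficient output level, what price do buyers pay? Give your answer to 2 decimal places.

Social marginal cost = private MC + MEC = 29.66 + 1.49Q.
Set SMC = demand: 29.66 + 1.49Q = 199.12 - 3.91Q → Q* = 31.3815.
Consumer price on the demand curve at Q*: 199.12 − 3.91×31.3815 = 76.4183.

P = €76.42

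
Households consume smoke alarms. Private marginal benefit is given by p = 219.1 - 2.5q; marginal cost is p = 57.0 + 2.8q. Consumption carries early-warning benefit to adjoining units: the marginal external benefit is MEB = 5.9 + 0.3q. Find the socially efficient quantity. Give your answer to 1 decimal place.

Social marginal benefit = demand + MEB = 225.0 - 2.2q.
Set SMB = MC: 225.0 - 2.2q = 57.0 + 2.8q → q* = 33.6000.

q* = 33.6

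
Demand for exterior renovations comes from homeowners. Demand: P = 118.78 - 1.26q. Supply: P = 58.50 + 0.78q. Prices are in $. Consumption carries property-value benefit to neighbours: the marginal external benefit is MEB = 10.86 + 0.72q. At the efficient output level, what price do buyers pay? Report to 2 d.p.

Social marginal benefit = demand + MEB = 129.64 - 0.54q.
Set SMB = MC: 129.64 - 0.54q = 58.50 + 0.78q → q* = 53.8939.
Consumer price on the demand curve at q*: 118.78 − 1.26×53.8939 = 50.8737.

P = $50.87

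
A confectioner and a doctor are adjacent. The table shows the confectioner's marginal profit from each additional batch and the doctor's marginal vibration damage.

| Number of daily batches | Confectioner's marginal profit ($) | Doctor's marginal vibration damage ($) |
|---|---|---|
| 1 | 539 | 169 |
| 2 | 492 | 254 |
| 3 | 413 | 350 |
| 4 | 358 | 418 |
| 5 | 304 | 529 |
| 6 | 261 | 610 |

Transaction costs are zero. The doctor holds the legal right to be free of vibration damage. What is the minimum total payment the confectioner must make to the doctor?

$773

Efficient level: marginal profit ≥ marginal vibration damage through level 3, so k* = 3.
With the doctor holding the right, the confectioner must at least compensate total damage at k*: 169 + 254 + 350 = 773.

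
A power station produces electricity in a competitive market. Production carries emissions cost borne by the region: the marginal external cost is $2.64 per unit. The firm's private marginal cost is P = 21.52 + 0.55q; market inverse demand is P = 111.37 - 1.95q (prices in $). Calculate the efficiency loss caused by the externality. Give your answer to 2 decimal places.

DWL = $1.39

Market equilibrium (private): 21.52 + 0.55q = 111.37 - 1.95q → q_m = 35.9400.
Social marginal cost = private MC + MEC = 24.16 + 0.55q.
Set SMC = demand: 24.16 + 0.55q = 111.37 - 1.95q → q* = 34.8840.
Height of the DWL triangle at q_m is SMC(q_m) − demand(q_m) = MEC(q_m) = 2.6400.
DWL = ½ × 1.0560 × 2.6400 = 1.3939.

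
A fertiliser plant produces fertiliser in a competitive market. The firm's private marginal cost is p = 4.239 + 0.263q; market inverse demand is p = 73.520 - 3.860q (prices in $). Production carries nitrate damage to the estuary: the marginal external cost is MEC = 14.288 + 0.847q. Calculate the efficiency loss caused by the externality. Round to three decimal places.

Market equilibrium (private): 4.239 + 0.263q = 73.520 - 3.860q → q_m = 16.8035.
Social marginal cost = private MC + MEC = 18.527 + 1.110q.
Set SMC = demand: 18.527 + 1.110q = 73.520 - 3.860q → q* = 11.0650.
The loss is the area between SMC and demand from q* to q_m; with linear curves that's a triangle of height MEC(q_m).
DWL = ½ × 5.7385 × 28.5206 = 81.8327.

DWL = $81.833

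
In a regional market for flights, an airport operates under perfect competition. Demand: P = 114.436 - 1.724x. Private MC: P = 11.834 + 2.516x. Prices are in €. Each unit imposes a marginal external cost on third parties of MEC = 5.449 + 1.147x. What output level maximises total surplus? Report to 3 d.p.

Social marginal cost = private MC + MEC = 17.283 + 3.663x.
Set SMC = demand: 17.283 + 3.663x = 114.436 - 1.724x → x* = 18.0347.

x* = 18.035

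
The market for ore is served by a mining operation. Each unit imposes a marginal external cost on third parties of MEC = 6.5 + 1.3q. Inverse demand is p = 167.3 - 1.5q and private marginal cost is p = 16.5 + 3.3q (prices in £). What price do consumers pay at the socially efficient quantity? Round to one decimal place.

Social marginal cost = private MC + MEC = 23.0 + 4.6q.
Set SMC = demand: 23.0 + 4.6q = 167.3 - 1.5q → q* = 23.6557.
Consumer price on the demand curve at q*: 167.3 − 1.5×23.6557 = 131.8165.

P = £131.8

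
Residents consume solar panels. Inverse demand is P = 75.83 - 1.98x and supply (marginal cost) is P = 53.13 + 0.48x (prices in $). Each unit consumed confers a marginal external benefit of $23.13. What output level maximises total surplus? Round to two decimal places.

x* = 18.63

Social marginal benefit = demand + MEB = 98.96 - 1.98x.
Set SMB = MC: 98.96 - 1.98x = 53.13 + 0.48x → x* = 18.6301.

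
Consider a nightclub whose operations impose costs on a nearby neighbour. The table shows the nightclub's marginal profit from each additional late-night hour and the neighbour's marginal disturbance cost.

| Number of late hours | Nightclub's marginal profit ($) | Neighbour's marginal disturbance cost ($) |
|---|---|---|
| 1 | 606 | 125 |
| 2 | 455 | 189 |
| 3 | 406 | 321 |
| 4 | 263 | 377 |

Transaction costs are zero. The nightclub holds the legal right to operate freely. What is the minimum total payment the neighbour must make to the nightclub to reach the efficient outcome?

$263

Left alone the nightclub would choose level 4 (marginal profit stays positive).
Efficient level: k* = 3 (marginal profit ≥ marginal disturbance cost through 3).
The neighbour must at least cover the nightclub's forgone profit from cutting 4→3: 263 = 263.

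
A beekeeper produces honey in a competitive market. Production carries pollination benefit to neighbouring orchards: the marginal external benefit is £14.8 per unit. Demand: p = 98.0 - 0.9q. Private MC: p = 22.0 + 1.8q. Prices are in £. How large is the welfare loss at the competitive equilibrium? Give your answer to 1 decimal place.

DWL = £40.6

Market equilibrium (private): 22.0 + 1.8q = 98.0 - 0.9q → q_m = 28.1481.
Social marginal cost = private MC − MEB = 7.2 + 1.8q.
Set SMC = demand: 7.2 + 1.8q = 98.0 - 0.9q → q* = 33.6296.
Between q* and q_m the wedge demand − SMC runs linearly from 0 to MEB(q_m), so the loss is a triangle.
DWL = ½ × 5.4815 × 14.8000 = 40.5631.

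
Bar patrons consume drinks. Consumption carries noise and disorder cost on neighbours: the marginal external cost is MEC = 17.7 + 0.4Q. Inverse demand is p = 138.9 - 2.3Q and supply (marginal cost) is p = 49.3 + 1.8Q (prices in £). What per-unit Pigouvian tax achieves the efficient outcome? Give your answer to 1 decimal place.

tax = £24.1 per unit

Social marginal benefit = demand − MEC = 121.2 - 2.7Q.
Set SMB = MC: 121.2 - 2.7Q = 49.3 + 1.8Q → Q* = 15.9778.
The Pigouvian tax equals MEC at Q*: 17.7 + 0.4×15.9778 = 24.0911.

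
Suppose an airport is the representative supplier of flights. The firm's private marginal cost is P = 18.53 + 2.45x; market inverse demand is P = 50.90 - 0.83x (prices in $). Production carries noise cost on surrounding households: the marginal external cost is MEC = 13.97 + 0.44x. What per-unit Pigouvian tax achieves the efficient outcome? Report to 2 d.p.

tax = $16.15 per unit

Social marginal cost = private MC + MEC = 32.50 + 2.89x.
Set SMC = demand: 32.50 + 2.89x = 50.90 - 0.83x → x* = 4.9462.
The Pigouvian tax equals MEC at x*: 13.97 + 0.44×4.9462 = 16.1463.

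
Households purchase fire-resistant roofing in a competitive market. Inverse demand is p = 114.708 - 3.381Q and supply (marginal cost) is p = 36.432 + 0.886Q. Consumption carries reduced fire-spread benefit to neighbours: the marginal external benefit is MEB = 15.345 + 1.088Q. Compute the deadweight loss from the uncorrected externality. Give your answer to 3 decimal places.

Market equilibrium (private): 36.432 + 0.886Q = 114.708 - 3.381Q → Q_m = 18.3445.
Social marginal benefit = demand + MEB = 130.053 - 2.293Q.
Set SMB = MC: 130.053 - 2.293Q = 36.432 + 0.886Q → Q* = 29.4498.
The loss is the area between SMB and MC from Q* to Q_m; with linear curves that's a triangle of height MEB(Q_m).
DWL = ½ × 11.1053 × 35.3038 = 196.0296.

DWL = 196.030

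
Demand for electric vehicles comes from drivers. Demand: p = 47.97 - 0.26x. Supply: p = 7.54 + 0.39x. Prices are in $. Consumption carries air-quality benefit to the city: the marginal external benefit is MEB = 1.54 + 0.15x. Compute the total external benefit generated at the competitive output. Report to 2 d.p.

$385.95

Market equilibrium (private): 7.54 + 0.39x = 47.97 - 0.26x → x_m = 62.2000.
Total external benefit = ∫₀^{x_m} (1.54 + 0.15x) dx = 1.54×62.2000 + ½×0.15×62.2000² = 385.9510.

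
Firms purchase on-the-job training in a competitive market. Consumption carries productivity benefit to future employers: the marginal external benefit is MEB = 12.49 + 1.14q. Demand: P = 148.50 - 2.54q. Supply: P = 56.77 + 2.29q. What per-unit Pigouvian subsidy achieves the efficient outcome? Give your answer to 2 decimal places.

subsidy = 44.69 per unit

Social marginal benefit = demand + MEB = 160.99 - 1.40q.
Set SMB = MC: 160.99 - 1.40q = 56.77 + 2.29q → q* = 28.2439.
The Pigouvian subsidy equals MEB at q*: 12.49 + 1.14×28.2439 = 44.6880.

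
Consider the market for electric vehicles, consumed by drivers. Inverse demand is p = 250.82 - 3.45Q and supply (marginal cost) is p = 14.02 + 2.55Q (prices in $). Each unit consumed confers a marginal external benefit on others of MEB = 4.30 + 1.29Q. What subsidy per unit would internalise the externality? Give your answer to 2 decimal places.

subsidy = $70.33 per unit

Social marginal benefit = demand + MEB = 255.12 - 2.16Q.
Set SMB = MC: 255.12 - 2.16Q = 14.02 + 2.55Q → Q* = 51.1890.
The Pigouvian subsidy equals MEB at Q*: 4.30 + 1.29×51.1890 = 70.3338.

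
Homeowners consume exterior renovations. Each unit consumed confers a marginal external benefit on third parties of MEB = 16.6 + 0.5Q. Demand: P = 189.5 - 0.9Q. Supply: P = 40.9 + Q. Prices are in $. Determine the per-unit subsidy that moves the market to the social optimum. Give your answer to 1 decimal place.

Social marginal benefit = demand + MEB = 206.1 - 0.4Q.
Set SMB = MC: 206.1 - 0.4Q = 40.9 + Q → Q* = 118.0000.
The Pigouvian subsidy equals MEB at Q*: 16.6 + 0.5×118.0000 = 75.6000.

subsidy = $75.6 per unit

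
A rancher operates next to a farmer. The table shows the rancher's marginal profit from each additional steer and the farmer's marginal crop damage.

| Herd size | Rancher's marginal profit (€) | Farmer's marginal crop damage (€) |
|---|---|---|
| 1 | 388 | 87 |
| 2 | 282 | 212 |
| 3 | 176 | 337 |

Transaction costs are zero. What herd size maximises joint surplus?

Bargaining reaches the level where marginal profit last exceeds marginal crop damage.
That holds through level 2 (282 ≥ 212) but not at 3 (176 < 337).

2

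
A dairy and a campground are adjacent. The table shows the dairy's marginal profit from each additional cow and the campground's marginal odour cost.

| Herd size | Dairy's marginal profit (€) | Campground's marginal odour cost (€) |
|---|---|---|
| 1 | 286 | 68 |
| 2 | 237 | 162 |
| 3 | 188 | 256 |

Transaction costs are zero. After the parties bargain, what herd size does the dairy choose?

2

Bargaining reaches the level where marginal profit last exceeds marginal odour cost.
That holds through level 2 (237 ≥ 162) but not at 3 (188 < 256).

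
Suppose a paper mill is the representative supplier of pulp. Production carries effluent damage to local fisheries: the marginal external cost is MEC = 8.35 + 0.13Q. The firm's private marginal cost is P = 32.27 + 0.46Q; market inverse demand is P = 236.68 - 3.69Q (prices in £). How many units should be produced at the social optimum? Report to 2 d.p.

Q* = 45.81

Social marginal cost = private MC + MEC = 40.62 + 0.59Q.
Set SMC = demand: 40.62 + 0.59Q = 236.68 - 3.69Q → Q* = 45.8084.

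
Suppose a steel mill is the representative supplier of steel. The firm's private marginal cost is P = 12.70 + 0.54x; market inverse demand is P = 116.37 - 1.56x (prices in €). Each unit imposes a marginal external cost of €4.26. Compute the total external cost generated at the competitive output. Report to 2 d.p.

Market equilibrium (private): 12.70 + 0.54x = 116.37 - 1.56x → x_m = 49.3667.
Total external cost = MEC × x_m = 4.26 × 49.3667 = 210.3021.

€210.30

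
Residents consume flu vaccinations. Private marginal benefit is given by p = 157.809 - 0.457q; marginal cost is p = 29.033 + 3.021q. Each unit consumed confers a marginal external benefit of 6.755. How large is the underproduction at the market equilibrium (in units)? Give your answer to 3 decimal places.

1.942 units

Market equilibrium (private): 29.033 + 3.021q = 157.809 - 0.457q → q_m = 37.0259.
Social marginal benefit = demand + MEB = 164.564 - 0.457q.
Set SMB = MC: 164.564 - 0.457q = 29.033 + 3.021q → q* = 38.9681.
Gap = |37.0259 − 38.9681| = 1.9422.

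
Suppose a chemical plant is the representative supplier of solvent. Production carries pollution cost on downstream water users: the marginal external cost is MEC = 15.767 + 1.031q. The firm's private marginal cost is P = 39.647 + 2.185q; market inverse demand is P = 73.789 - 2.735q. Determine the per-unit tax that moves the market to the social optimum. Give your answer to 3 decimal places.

Social marginal cost = private MC + MEC = 55.414 + 3.216q.
Set SMC = demand: 55.414 + 3.216q = 73.789 - 2.735q → q* = 3.0877.
The Pigouvian tax equals MEC at q*: 15.767 + 1.031×3.0877 = 18.9504.

tax = 18.950 per unit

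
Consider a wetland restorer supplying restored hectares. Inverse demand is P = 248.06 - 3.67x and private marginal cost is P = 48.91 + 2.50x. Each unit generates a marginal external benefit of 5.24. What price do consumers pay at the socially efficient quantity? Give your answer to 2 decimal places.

Social marginal cost = private MC − MEB = 43.67 + 2.50x.
Set SMC = demand: 43.67 + 2.50x = 248.06 - 3.67x → x* = 33.1264.
Consumer price on the demand curve at x*: 248.06 − 3.67×33.1264 = 126.4861.

P = 126.49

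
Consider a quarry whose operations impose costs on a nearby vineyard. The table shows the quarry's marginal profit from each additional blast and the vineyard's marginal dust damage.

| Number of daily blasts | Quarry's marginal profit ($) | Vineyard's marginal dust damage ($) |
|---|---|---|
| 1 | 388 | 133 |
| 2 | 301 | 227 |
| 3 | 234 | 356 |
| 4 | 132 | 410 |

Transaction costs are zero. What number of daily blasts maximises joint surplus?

2

Bargaining reaches the level where marginal profit last exceeds marginal dust damage.
That holds through level 2 (301 ≥ 227) but not at 3 (234 < 356).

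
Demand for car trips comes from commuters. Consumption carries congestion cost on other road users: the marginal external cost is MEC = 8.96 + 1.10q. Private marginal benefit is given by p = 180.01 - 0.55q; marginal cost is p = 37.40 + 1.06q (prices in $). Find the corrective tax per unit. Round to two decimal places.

Social marginal benefit = demand − MEC = 171.05 - 1.65q.
Set SMB = MC: 171.05 - 1.65q = 37.40 + 1.06q → q* = 49.3173.
The Pigouvian tax equals MEC at q*: 8.96 + 1.10×49.3173 = 63.2090.

tax = $63.21 per unit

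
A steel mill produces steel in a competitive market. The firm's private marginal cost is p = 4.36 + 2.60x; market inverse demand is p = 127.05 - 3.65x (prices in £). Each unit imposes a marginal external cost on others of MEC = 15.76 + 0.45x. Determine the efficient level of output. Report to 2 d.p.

Social marginal cost = private MC + MEC = 20.12 + 3.05x.
Set SMC = demand: 20.12 + 3.05x = 127.05 - 3.65x → x* = 15.9597.

x* = 15.96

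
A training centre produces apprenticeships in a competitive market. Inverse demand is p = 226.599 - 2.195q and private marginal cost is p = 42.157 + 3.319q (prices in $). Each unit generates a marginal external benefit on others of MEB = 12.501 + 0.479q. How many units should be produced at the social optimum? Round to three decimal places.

Social marginal cost = private MC − MEB = 29.656 + 2.840q.
Set SMC = demand: 29.656 + 2.840q = 226.599 - 2.195q → q* = 39.1148.

q* = 39.115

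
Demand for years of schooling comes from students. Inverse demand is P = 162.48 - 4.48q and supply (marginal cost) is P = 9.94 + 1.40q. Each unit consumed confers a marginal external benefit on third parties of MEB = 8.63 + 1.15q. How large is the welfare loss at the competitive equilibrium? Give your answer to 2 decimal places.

Market equilibrium (private): 9.94 + 1.40q = 162.48 - 4.48q → q_m = 25.9422.
Social marginal benefit = demand + MEB = 171.11 - 3.33q.
Set SMB = MC: 171.11 - 3.33q = 9.94 + 1.40q → q* = 34.0740.
The welfare-loss triangle has base |q_m − q*| and height MEB(q_m) (the vertical gap between SMB and MC is zero at q* and MEB at q_m).
DWL = ½ × 8.1318 × 38.4635 = 156.3887.

DWL = 156.39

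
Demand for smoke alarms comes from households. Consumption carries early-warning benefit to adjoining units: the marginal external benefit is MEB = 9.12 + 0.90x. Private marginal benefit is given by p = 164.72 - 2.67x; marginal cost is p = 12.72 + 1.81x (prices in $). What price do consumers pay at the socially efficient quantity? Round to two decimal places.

Social marginal benefit = demand + MEB = 173.84 - 1.77x.
Set SMB = MC: 173.84 - 1.77x = 12.72 + 1.81x → x* = 45.0056.
Consumer price on the demand curve at x*: 164.72 − 2.67×45.0056 = 44.5550.

P = $44.56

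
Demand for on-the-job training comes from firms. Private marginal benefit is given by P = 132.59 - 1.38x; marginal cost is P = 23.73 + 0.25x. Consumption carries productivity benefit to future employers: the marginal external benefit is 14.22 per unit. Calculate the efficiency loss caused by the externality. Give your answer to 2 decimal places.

Market equilibrium (private): 23.73 + 0.25x = 132.59 - 1.38x → x_m = 66.7853.
Social marginal benefit = demand + MEB = 146.81 - 1.38x.
Set SMB = MC: 146.81 - 1.38x = 23.73 + 0.25x → x* = 75.5092.
Height of the DWL triangle at x_m is SMB(x_m) − MC(x_m) = MEB(x_m) = 14.2200.
DWL = ½ × 8.7239 × 14.2200 = 62.0269.

DWL = 62.03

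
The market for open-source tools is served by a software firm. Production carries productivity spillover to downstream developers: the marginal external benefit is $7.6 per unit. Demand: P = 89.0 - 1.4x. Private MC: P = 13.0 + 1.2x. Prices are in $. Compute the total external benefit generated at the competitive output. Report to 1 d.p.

Market equilibrium (private): 13.0 + 1.2x = 89.0 - 1.4x → x_m = 29.2308.
Total external benefit = MEB × x_m = 7.6 × 29.2308 = 222.1541.

$222.2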